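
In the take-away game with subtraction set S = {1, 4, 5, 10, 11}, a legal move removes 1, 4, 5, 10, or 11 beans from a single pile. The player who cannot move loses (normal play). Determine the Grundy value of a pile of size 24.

4

G(0) = 0
G(1) = mex{0} = 1
G(2) = mex{1} = 0
G(3) = mex{0} = 1
G(4) = mex{1,0} = 2
G(5) = mex{2,1,0} = 3
G(6) = mex{3,0,1} = 2
G(7) = mex{2,1,0} = 3
G(8) = mex{3,2,1} = 0
G(9) = mex{0,3,2} = 1
G(10) = mex{1,2,3,0} = 4
G(11) = mex{4,3,2,1,0} = 5
G(12) = mex{5,0,3,0,1} = 2
G(13) = mex{2,1,0,1,0} = 3
G(14) = mex{3,4,1,2,1} = 0
G(15) = mex{0,5,4,3,2} = 1
G(16) = mex{1,2,5,2,3} = 0
G(17) = mex{0,3,2,3,2} = 1
G(18) = mex{1,0,3,0,3} = 2
G(19) = mex{2,1,0,1,0} = 3
G(20) = mex{3,0,1,4,1} = 2
G(21) = mex{2,1,0,5,4} = 3
G(22) = mex{3,2,1,2,5} = 0
G(23) = mex{0,3,2,3,2} = 1
G(24) = mex{1,2,3,0,3} = 4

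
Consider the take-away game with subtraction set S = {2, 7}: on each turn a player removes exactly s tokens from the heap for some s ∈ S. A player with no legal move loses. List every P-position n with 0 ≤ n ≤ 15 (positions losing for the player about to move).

0, 1, 4, 5, 9, 10, 13, 14

G(0) = 0
G(1) = mex{} = 0
G(2) = mex{0} = 1
G(3) = mex{0} = 1
G(4) = mex{1} = 0
G(5) = mex{1} = 0
G(6) = mex{0} = 1
G(7) = mex{0,0} = 1
G(8) = mex{1,0} = 2
G(9) = mex{1,1} = 0
G(10) = mex{2,1} = 0
G(11) = mex{0,0} = 1
G(12) = mex{0,0} = 1
G(13) = mex{1,1} = 0
G(14) = mex{1,1} = 0
G(15) = mex{0,2} = 1
P-positions are exactly the n with G(n) = 0.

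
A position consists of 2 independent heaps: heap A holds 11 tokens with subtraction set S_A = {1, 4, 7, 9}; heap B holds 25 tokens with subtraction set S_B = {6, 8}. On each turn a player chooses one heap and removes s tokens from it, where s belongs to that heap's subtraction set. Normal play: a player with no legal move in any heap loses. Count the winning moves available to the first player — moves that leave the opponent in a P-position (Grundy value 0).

0

Heap A, S = {1, 4, 7, 9}:
G(0) = 0
G(1) = mex{0} = 1
G(2) = mex{1} = 0
G(3) = mex{0} = 1
G(4) = mex{1,0} = 2
G(5) = mex{2,1} = 0
G(6) = mex{0,0} = 1
G(7) = mex{1,1,0} = 2
G(8) = mex{2,2,1} = 0
G(9) = mex{0,0,0,0} = 1
G(10) = mex{1,1,1,1} = 0
G(11) = mex{0,2,2,0} = 1
G_A(11) = 1.
Heap B, S = {6, 8}:
G(0) = 0
G(1) = mex{} = 0
G(2) = mex{} = 0
G(3) = mex{} = 0
G(4) = mex{} = 0
G(5) = mex{} = 0
G(6) = mex{0} = 1
G(7) = mex{0} = 1
G(8) = mex{0,0} = 1
G(9) = mex{0,0} = 1
G(10) = mex{0,0} = 1
G(11) = mex{0,0} = 1
G(12) = mex{1,0} = 2
G(13) = mex{1,0} = 2
G(14) = mex{1,1} = 0
G(15) = mex{1,1} = 0
G(16) = mex{1,1} = 0
G(17) = mex{1,1} = 0
G(18) = mex{2,1} = 0
G(19) = mex{2,1} = 0
G(20) = mex{0,2} = 1
G(21) = mex{0,2} = 1
G(22) = mex{0,0} = 1
G(23) = mex{0,0} = 1
G(24) = mex{0,0} = 1
G(25) = mex{0,0} = 1
G_B(25) = 1.
Combined Grundy value = 1 ⊕ 1 = 0.
A winning move leaves total XOR = 0, i.e. changes one component's Grundy value g to g ⊕ X where X is the current total.
Heap A: target g' = 1⊕0 = 1, but every legal move changes the Grundy value (mex property), so 0 moves.
Heap B: target g' = 1⊕0 = 1, but every legal move changes the Grundy value (mex property), so 0 moves.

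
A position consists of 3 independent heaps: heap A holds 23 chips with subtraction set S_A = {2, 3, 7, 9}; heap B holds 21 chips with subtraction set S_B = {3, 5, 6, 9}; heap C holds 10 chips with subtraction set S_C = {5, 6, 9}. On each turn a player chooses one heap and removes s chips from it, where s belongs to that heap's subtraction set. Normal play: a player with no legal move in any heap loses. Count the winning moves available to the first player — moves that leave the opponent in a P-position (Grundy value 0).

0

Heap A, S = {2, 3, 7, 9}:
G(0) = 0
G(1) = mex{} = 0
G(2) = mex{0} = 1
G(3) = mex{0,0} = 1
G(4) = mex{1,0} = 2
G(5) = mex{1,1} = 0
G(6) = mex{2,1} = 0
G(7) = mex{0,2,0} = 1
G(8) = mex{0,0,0} = 1
G(9) = mex{1,0,1,0} = 2
G(10) = mex{1,1,1,0} = 2
G(11) = mex{2,1,2,1} = 0
G(12) = mex{2,2,0,1} = 3
G(13) = mex{0,2,0,2} = 1
G(14) = mex{3,0,1,0} = 2
G(15) = mex{1,3,1,0} = 2
G(16) = mex{2,1,2,1} = 0
G(17) = mex{2,2,2,1} = 0
G(18) = mex{0,2,0,2} = 1
G(19) = mex{0,0,3,2} = 1
G(20) = mex{1,0,1,0} = 2
G(21) = mex{1,1,2,3} = 0
G(22) = mex{2,1,2,1} = 0
G(23) = mex{0,2,0,2} = 1
G_A(23) = 1.
Heap B, S = {3, 5, 6, 9}:
G(0) = 0
G(1) = mex{} = 0
G(2) = mex{} = 0
G(3) = mex{0} = 1
G(4) = mex{0} = 1
G(5) = mex{0,0} = 1
G(6) = mex{1,0,0} = 2
G(7) = mex{1,0,0} = 2
G(8) = mex{1,1,0} = 2
G(9) = mex{2,1,1,0} = 3
G(10) = mex{2,1,1,0} = 3
G(11) = mex{2,2,1,0} = 3
G(12) = mex{3,2,2,1} = 0
G(13) = mex{3,2,2,1} = 0
G(14) = mex{3,3,2,1} = 0
G(15) = mex{0,3,3,2} = 1
G(16) = mex{0,3,3,2} = 1
G(17) = mex{0,0,3,2} = 1
G(18) = mex{1,0,0,3} = 2
G(19) = mex{1,0,0,3} = 2
G(20) = mex{1,1,0,3} = 2
G(21) = mex{2,1,1,0} = 3
G_B(21) = 3.
Heap C, S = {5, 6, 9}:
n :  0  1  2  3  4  5  6  7  8  9 10
G :  0  0  0  0  0  1  1  1  1  1  2
G_C(10) = 2.
Combined Grundy value = 1 ⊕ 3 ⊕ 2 = 0.
A winning move leaves total XOR = 0, i.e. changes one component's Grundy value g to g ⊕ X where X is the current total.
Heap A: target g' = 1⊕0 = 1, but every legal move changes the Grundy value (mex property), so 0 moves.
Heap B: target g' = 3⊕0 = 3, but every legal move changes the Grundy value (mex property), so 0 moves.
Heap C: target g' = 2⊕0 = 2, but every legal move changes the Grundy value (mex property), so 0 moves.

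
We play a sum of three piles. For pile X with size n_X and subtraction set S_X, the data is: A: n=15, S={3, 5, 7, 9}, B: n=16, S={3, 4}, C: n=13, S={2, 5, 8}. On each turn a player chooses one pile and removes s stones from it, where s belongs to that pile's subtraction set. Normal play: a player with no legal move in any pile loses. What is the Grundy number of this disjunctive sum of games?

0

Pile A, S = {3, 5, 7, 9}:
n :  0  1  2  3  4  5  6  7  8  9 10 11 12 13 14 15
G :  0  0  0  1  1  1  2  2  2  3  3  3  0  0  0  1
G_A(15) = 1.
Pile B, S = {3, 4}:
G(0) = 0
G(1) = mex{} = 0
G(2) = mex{} = 0
G(3) = mex{0} = 1
G(4) = mex{0,0} = 1
G(5) = mex{0,0} = 1
G(6) = mex{1,0} = 2
G(7) = mex{1,1} = 0
G(8) = mex{1,1} = 0
G(9) = mex{2,1} = 0
G(10) = mex{0,2} = 1
G(11) = mex{0,0} = 1
G(12) = mex{0,0} = 1
G(13) = mex{1,0} = 2
G(14) = mex{1,1} = 0
G(15) = mex{1,1} = 0
G(16) = mex{2,1} = 0
G_B(16) = 0.
Pile C, S = {2, 5, 8}:
G(0) = 0
G(1) = mex{} = 0
G(2) = mex{0} = 1
G(3) = mex{0} = 1
G(4) = mex{1} = 0
G(5) = mex{1,0} = 2
G(6) = mex{0,0} = 1
G(7) = mex{2,1} = 0
G(8) = mex{1,1,0} = 2
G(9) = mex{0,0,0} = 1
G(10) = mex{2,2,1} = 0
G(11) = mex{1,1,1} = 0
G(12) = mex{0,0,0} = 1
G(13) = mex{0,2,2} = 1
G_C(13) = 1.
Combined Grundy value = 1 ⊕ 0 ⊕ 1 = 0.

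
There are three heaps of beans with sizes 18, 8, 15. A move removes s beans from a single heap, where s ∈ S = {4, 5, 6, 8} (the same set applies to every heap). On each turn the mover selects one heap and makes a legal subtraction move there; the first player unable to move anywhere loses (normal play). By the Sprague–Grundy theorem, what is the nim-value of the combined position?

All heaps use S = {4, 5, 6, 8}:
G(0) = 0
G(1) = mex{} = 0
G(2) = mex{} = 0
G(3) = mex{} = 0
G(4) = mex{0} = 1
G(5) = mex{0,0} = 1
G(6) = mex{0,0,0} = 1
G(7) = mex{0,0,0} = 1
G(8) = mex{1,0,0,0} = 2
G(9) = mex{1,1,0,0} = 2
G(10) = mex{1,1,1,0} = 2
G(11) = mex{1,1,1,0} = 2
G(12) = mex{2,1,1,1} = 0
G(13) = mex{2,2,1,1} = 0
G(14) = mex{2,2,2,1} = 0
G(15) = mex{2,2,2,1} = 0
G(16) = mex{0,2,2,2} = 1
G(17) = mex{0,0,2,2} = 1
G(18) = mex{0,0,0,2} = 1
Heap A: G(18) = 1.
Heap B: G(8) = 2.
Heap C: G(15) = 0.
Combined Grundy value = 1 ⊕ 2 ⊕ 0 = 3.

3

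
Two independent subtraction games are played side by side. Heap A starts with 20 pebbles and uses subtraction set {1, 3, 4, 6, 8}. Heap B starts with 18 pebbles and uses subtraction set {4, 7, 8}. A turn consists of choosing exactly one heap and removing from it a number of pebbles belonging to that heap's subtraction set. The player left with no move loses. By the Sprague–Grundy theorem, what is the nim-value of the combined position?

3

Heap A, S = {1, 3, 4, 6, 8}:
n :  0  1  2  3  4  5  6  7  8  9 10 11 12 13 14 15 16 17 18 19 20
G :  0  1  0  1  2  3  2  0  1  0  1  2  3  2  0  1  0  1  2  3  2
G_A(20) = 2.
Heap B, S = {4, 7, 8}:
G(0) = 0
G(1) = mex{} = 0
G(2) = mex{} = 0
G(3) = mex{} = 0
G(4) = mex{0} = 1
G(5) = mex{0} = 1
G(6) = mex{0} = 1
G(7) = mex{0,0} = 1
G(8) = mex{1,0,0} = 2
G(9) = mex{1,0,0} = 2
G(10) = mex{1,0,0} = 2
G(11) = mex{1,1,0} = 2
G(12) = mex{2,1,1} = 0
G(13) = mex{2,1,1} = 0
G(14) = mex{2,1,1} = 0
G(15) = mex{2,2,1} = 0
G(16) = mex{0,2,2} = 1
G(17) = mex{0,2,2} = 1
G(18) = mex{0,2,2} = 1
G_B(18) = 1.
Combined Grundy value = 2 ⊕ 1 = 3.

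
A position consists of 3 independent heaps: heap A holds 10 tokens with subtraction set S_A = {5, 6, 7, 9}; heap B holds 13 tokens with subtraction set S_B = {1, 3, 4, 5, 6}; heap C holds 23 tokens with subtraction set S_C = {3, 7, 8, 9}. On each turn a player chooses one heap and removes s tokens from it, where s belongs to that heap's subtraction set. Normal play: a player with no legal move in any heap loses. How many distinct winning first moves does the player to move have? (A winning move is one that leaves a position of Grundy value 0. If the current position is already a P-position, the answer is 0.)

5

Heap A, S = {5, 6, 7, 9}:
G(0) = 0
G(1) = mex{} = 0
G(2) = mex{} = 0
G(3) = mex{} = 0
G(4) = mex{} = 0
G(5) = mex{0} = 1
G(6) = mex{0,0} = 1
G(7) = mex{0,0,0} = 1
G(8) = mex{0,0,0} = 1
G(9) = mex{0,0,0,0} = 1
G(10) = mex{1,0,0,0} = 2
G_A(10) = 2.
Heap B, S = {1, 3, 4, 5, 6}:
G(0) = 0
G(1) = mex{0} = 1
G(2) = mex{1} = 0
G(3) = mex{0,0} = 1
G(4) = mex{1,1,0} = 2
G(5) = mex{2,0,1,0} = 3
G(6) = mex{3,1,0,1,0} = 2
G(7) = mex{2,2,1,0,1} = 3
G(8) = mex{3,3,2,1,0} = 4
G(9) = mex{4,2,3,2,1} = 0
G(10) = mex{0,3,2,3,2} = 1
G(11) = mex{1,4,3,2,3} = 0
G(12) = mex{0,0,4,3,2} = 1
G(13) = mex{1,1,0,4,3} = 2
G_B(13) = 2.
Heap C, S = {3, 7, 8, 9}:
n :  0  1  2  3  4  5  6  7  8  9 10 11 12 13 14 15 16 17 18 19 20 21 22 23
G :  0  0  0  1  1  1  0  2  2  1  3  3  0  2  4  1  0  0  0  1  1  1  0  2
G_C(23) = 2.
Combined Grundy value = 2 ⊕ 2 ⊕ 2 = 2.
A winning move leaves total XOR = 0, i.e. changes one component's Grundy value g to g ⊕ X where X is the current total.
Heap A: need g' = 2⊕2 = 0. Options: 10−5→G=1, 10−6→G=0, 10−7→G=0, 10−9→G=0. Hits: 3.
Heap B: need g' = 2⊕2 = 0. Options: 13−1→G=1, 13−3→G=1, 13−4→G=0, 13−5→G=4, 13−6→G=3. Hits: 1.
Heap C: need g' = 2⊕2 = 0. Options: 23−3→G=1, 23−7→G=0, 23−8→G=1, 23−9→G=4. Hits: 1.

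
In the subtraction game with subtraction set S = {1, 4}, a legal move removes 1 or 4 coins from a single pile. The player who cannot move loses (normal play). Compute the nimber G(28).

1

n :  0  1  2  3  4  5  6  7  8  9 10 11 12 13 14 15 16 17 18 19 20 21 22 23 24 25 26 27 28
G :  0  1  0  1  2  0  1  0  1  2  0  1  0  1  2  0  1  0  1  2  0  1  0  1  2  0  1  0  1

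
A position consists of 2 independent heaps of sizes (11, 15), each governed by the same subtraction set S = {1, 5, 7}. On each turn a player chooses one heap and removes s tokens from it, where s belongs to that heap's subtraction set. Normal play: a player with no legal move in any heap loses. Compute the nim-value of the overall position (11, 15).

0

All heaps use S = {1, 5, 7}:
G(0) = 0
G(1) = mex{0} = 1
G(2) = mex{1} = 0
G(3) = mex{0} = 1
G(4) = mex{1} = 0
G(5) = mex{0,0} = 1
G(6) = mex{1,1} = 0
G(7) = mex{0,0,0} = 1
G(8) = mex{1,1,1} = 0
G(9) = mex{0,0,0} = 1
G(10) = mex{1,1,1} = 0
G(11) = mex{0,0,0} = 1
G(12) = mex{1,1,1} = 0
G(13) = mex{0,0,0} = 1
G(14) = mex{1,1,1} = 0
G(15) = mex{0,0,0} = 1
Heap A: G(11) = 1.
Heap B: G(15) = 1.
Combined Grundy value = 1 ⊕ 1 = 0.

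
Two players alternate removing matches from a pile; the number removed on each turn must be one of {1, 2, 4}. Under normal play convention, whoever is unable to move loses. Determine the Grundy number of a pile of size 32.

2

n :  0  1  2  3  4  5  6  7  8  9 10 11 12 13 14 15 16 17 18 19 20 21 22 23 24 25 26 27 28 29 30 31 32
G :  0  1  2  0  1  2  0  1  2  0  1  2  0  1  2  0  1  2  0  1  2  0  1  2  0  1  2  0  1  2  0  1  2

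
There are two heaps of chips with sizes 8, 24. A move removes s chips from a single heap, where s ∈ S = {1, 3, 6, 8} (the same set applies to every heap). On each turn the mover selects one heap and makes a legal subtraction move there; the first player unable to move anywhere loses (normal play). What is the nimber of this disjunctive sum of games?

All heaps use S = {1, 3, 6, 8}:
n :  0  1  2  3  4  5  6  7  8  9 10 11 12 13 14 15 16 17 18 19 20 21 22 23 24
G :  0  1  0  1  0  1  2  3  2  0  1  0  1  0  1  2  3  2  0  1  0  1  0  1  2
Heap A: G(8) = 2.
Heap B: G(24) = 2.
Combined Grundy value = 2 ⊕ 2 = 0.

0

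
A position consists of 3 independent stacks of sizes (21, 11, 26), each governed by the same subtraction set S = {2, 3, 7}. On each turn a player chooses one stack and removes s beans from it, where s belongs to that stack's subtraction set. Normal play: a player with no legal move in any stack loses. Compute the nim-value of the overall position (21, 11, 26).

All stacks use S = {2, 3, 7}:
G(0) = 0
G(1) = mex{} = 0
G(2) = mex{0} = 1
G(3) = mex{0,0} = 1
G(4) = mex{1,0} = 2
G(5) = mex{1,1} = 0
G(6) = mex{2,1} = 0
G(7) = mex{0,2,0} = 1
G(8) = mex{0,0,0} = 1
G(9) = mex{1,0,1} = 2
G(10) = mex{1,1,1} = 0
G(11) = mex{2,1,2} = 0
G(12) = mex{0,2,0} = 1
G(13) = mex{0,0,0} = 1
G(14) = mex{1,0,1} = 2
G(15) = mex{1,1,1} = 0
G(16) = mex{2,1,2} = 0
G(17) = mex{0,2,0} = 1
G(18) = mex{0,0,0} = 1
G(19) = mex{1,0,1} = 2
G(20) = mex{1,1,1} = 0
G(21) = mex{2,1,2} = 0
G(22) = mex{0,2,0} = 1
G(23) = mex{0,0,0} = 1
G(24) = mex{1,0,1} = 2
G(25) = mex{1,1,1} = 0
G(26) = mex{2,1,2} = 0
Stack A: G(21) = 0.
Stack B: G(11) = 0.
Stack C: G(26) = 0.
Combined Grundy value = 0 ⊕ 0 ⊕ 0 = 0.

0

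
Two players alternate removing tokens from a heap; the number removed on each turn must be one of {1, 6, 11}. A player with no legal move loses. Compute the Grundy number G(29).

1

n :  0  1  2  3  4  5  6  7  8  9 10 11 12 13 14 15 16 17 18 19 20 21 22 23 24 25 26 27 28 29
G :  0  1  0  1  0  1  2  0  1  0  1  2  0  1  0  1  0  1  2  0  1  0  1  2  0  1  0  1  0  1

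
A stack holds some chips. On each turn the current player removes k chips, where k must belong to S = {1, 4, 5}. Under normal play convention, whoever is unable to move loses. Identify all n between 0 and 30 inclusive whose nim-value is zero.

0, 2, 8, 10, 16, 18, 24, 26

G(0) = 0
G(1) = mex{0} = 1
G(2) = mex{1} = 0
G(3) = mex{0} = 1
G(4) = mex{1,0} = 2
G(5) = mex{2,1,0} = 3
G(6) = mex{3,0,1} = 2
G(7) = mex{2,1,0} = 3
G(8) = mex{3,2,1} = 0
G(9) = mex{0,3,2} = 1
G(10) = mex{1,2,3} = 0
G(11) = mex{0,3,2} = 1
G(12) = mex{1,0,3} = 2
G(13) = mex{2,1,0} = 3
G(14) = mex{3,0,1} = 2
G(15) = mex{2,1,0} = 3
G(16) = mex{3,2,1} = 0
G(17) = mex{0,3,2} = 1
G(18) = mex{1,2,3} = 0
G(19) = mex{0,3,2} = 1
G(20) = mex{1,0,3} = 2
G(21) = mex{2,1,0} = 3
G(22) = mex{3,0,1} = 2
G(23) = mex{2,1,0} = 3
G(24) = mex{3,2,1} = 0
G(25) = mex{0,3,2} = 1
G(26) = mex{1,2,3} = 0
G(27) = mex{0,3,2} = 1
G(28) = mex{1,0,3} = 2
G(29) = mex{2,1,0} = 3
G(30) = mex{3,0,1} = 2
P-positions are exactly the n with G(n) = 0.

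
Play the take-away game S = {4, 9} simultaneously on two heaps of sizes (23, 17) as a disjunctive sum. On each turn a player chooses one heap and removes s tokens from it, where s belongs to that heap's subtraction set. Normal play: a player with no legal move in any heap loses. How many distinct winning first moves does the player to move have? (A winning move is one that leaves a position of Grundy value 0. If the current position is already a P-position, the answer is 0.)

All heaps use S = {4, 9}:
n :  0  1  2  3  4  5  6  7  8  9 10 11 12 13 14 15 16 17 18 19 20 21 22 23
G :  0  0  0  0  1  1  1  1  0  2  2  2  1  0  0  0  0  1  1  1  1  0  2  2
Heap A: G(23) = 2.
Heap B: G(17) = 1.
Combined Grundy value = 2 ⊕ 1 = 3.
A winning move leaves total XOR = 0, i.e. changes one component's Grundy value g to g ⊕ X where X is the current total.
Heap A: need g' = 2⊕3 = 1. Options: 23−4→G=1, 23−9→G=0. Hits: 1.
Heap B: need g' = 1⊕3 = 2. Options: 17−4→G=0, 17−9→G=0. Hits: 0.

1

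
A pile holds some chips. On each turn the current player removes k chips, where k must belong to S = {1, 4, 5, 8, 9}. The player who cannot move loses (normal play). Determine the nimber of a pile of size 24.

G(0) = 0
G(1) = mex{0} = 1
G(2) = mex{1} = 0
G(3) = mex{0} = 1
G(4) = mex{1,0} = 2
G(5) = mex{2,1,0} = 3
G(6) = mex{3,0,1} = 2
G(7) = mex{2,1,0} = 3
G(8) = mex{3,2,1,0} = 4
G(9) = mex{4,3,2,1,0} = 5
G(10) = mex{5,2,3,0,1} = 4
G(11) = mex{4,3,2,1,0} = 5
G(12) = mex{5,4,3,2,1} = 0
G(13) = mex{0,5,4,3,2} = 1
G(14) = mex{1,4,5,2,3} = 0
G(15) = mex{0,5,4,3,2} = 1
G(16) = mex{1,0,5,4,3} = 2
G(17) = mex{2,1,0,5,4} = 3
G(18) = mex{3,0,1,4,5} = 2
G(19) = mex{2,1,0,5,4} = 3
G(20) = mex{3,2,1,0,5} = 4
G(21) = mex{4,3,2,1,0} = 5
G(22) = mex{5,2,3,0,1} = 4
G(23) = mex{4,3,2,1,0} = 5
G(24) = mex{5,4,3,2,1} = 0

0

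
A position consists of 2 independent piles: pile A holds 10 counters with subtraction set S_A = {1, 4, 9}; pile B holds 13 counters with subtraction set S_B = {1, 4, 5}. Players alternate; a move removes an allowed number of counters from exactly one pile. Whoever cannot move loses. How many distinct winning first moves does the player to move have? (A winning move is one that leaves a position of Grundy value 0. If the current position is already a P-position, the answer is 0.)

1

Pile A, S = {1, 4, 9}:
G(0) = 0
G(1) = mex{0} = 1
G(2) = mex{1} = 0
G(3) = mex{0} = 1
G(4) = mex{1,0} = 2
G(5) = mex{2,1} = 0
G(6) = mex{0,0} = 1
G(7) = mex{1,1} = 0
G(8) = mex{0,2} = 1
G(9) = mex{1,0,0} = 2
G(10) = mex{2,1,1} = 0
G_A(10) = 0.
Pile B, S = {1, 4, 5}:
G(0) = 0
G(1) = mex{0} = 1
G(2) = mex{1} = 0
G(3) = mex{0} = 1
G(4) = mex{1,0} = 2
G(5) = mex{2,1,0} = 3
G(6) = mex{3,0,1} = 2
G(7) = mex{2,1,0} = 3
G(8) = mex{3,2,1} = 0
G(9) = mex{0,3,2} = 1
G(10) = mex{1,2,3} = 0
G(11) = mex{0,3,2} = 1
G(12) = mex{1,0,3} = 2
G(13) = mex{2,1,0} = 3
G_B(13) = 3.
Combined Grundy value = 0 ⊕ 3 = 3.
A winning move leaves total XOR = 0, i.e. changes one component's Grundy value g to g ⊕ X where X is the current total.
Pile A: need g' = 0⊕3 = 3. Options: 10−1→G=2, 10−4→G=1, 10−9→G=1. Hits: 0.
Pile B: need g' = 3⊕3 = 0. Options: 13−1→G=2, 13−4→G=1, 13−5→G=0. Hits: 1.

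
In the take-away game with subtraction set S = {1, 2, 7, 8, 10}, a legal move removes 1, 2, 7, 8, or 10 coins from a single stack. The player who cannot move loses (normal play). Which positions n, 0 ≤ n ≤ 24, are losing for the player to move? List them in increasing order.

n :  0  1  2  3  4  5  6  7  8  9 10 11 12 13 14 15 16 17 18 19 20 21 22 23 24
G :  0  1  2  0  1  2  0  1  2  0  1  2  0  1  2  0  1  2  0  1  2  0  1  2  0
P-positions are exactly the n with G(n) = 0.

0, 3, 6, 9, 12, 15, 18, 21, 24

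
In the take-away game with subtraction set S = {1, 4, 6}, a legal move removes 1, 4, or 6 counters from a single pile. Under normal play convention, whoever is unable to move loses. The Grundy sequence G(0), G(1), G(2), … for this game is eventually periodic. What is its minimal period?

5

n :  0  1  2  3  4  5  6  7  8  9 10 11 12 13 14
G :  0  1  0  1  2  0  1  0  1  2  0  1  0  1  2
G(n+5) = G(n) holds for n = 0,…,5 (a full window of length max(S) = 6), so the sequence is purely periodic with period 5.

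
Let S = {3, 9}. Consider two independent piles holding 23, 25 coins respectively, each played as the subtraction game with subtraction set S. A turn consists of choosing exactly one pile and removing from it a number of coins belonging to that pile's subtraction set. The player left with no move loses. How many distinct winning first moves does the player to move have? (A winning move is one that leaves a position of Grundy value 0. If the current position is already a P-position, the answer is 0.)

4

All piles use S = {3, 9}:
n :  0  1  2  3  4  5  6  7  8  9 10 11 12 13 14 15 16 17 18 19 20 21 22 23 24 25
G :  0  0  0  1  1  1  0  0  0  1  1  1  0  0  0  1  1  1  0  0  0  1  1  1  0  0
Pile A: G(23) = 1.
Pile B: G(25) = 0.
Combined Grundy value = 1 ⊕ 0 = 1.
A winning move leaves total XOR = 0, i.e. changes one component's Grundy value g to g ⊕ X where X is the current total.
Pile A: need g' = 1⊕1 = 0. Options: 23−3→G=0, 23−9→G=0. Hits: 2.
Pile B: need g' = 0⊕1 = 1. Options: 25−3→G=1, 25−9→G=1. Hits: 2.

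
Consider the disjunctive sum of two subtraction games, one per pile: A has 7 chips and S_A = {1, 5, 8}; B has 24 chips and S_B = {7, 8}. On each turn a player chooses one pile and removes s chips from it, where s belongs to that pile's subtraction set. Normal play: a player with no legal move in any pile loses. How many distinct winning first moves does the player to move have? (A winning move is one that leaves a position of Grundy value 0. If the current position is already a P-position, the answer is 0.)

0

Pile A, S = {1, 5, 8}:
n : 0 1 2 3 4 5 6 7
G : 0 1 0 1 0 1 0 1
G_A(7) = 1.
Pile B, S = {7, 8}:
G(0) = 0
G(1) = mex{} = 0
G(2) = mex{} = 0
G(3) = mex{} = 0
G(4) = mex{} = 0
G(5) = mex{} = 0
G(6) = mex{} = 0
G(7) = mex{0} = 1
G(8) = mex{0,0} = 1
G(9) = mex{0,0} = 1
G(10) = mex{0,0} = 1
G(11) = mex{0,0} = 1
G(12) = mex{0,0} = 1
G(13) = mex{0,0} = 1
G(14) = mex{1,0} = 2
G(15) = mex{1,1} = 0
G(16) = mex{1,1} = 0
G(17) = mex{1,1} = 0
G(18) = mex{1,1} = 0
G(19) = mex{1,1} = 0
G(20) = mex{1,1} = 0
G(21) = mex{2,1} = 0
G(22) = mex{0,2} = 1
G(23) = mex{0,0} = 1
G(24) = mex{0,0} = 1
G_B(24) = 1.
Combined Grundy value = 1 ⊕ 1 = 0.
A winning move leaves total XOR = 0, i.e. changes one component's Grundy value g to g ⊕ X where X is the current total.
Pile A: target g' = 1⊕0 = 1, but every legal move changes the Grundy value (mex property), so 0 moves.
Pile B: target g' = 1⊕0 = 1, but every legal move changes the Grundy value (mex property), so 0 moves.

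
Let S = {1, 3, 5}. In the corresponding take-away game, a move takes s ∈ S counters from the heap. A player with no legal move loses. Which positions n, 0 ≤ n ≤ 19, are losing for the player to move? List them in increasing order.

G(0) = 0
G(1) = mex{0} = 1
G(2) = mex{1} = 0
G(3) = mex{0,0} = 1
G(4) = mex{1,1} = 0
G(5) = mex{0,0,0} = 1
G(6) = mex{1,1,1} = 0
G(7) = mex{0,0,0} = 1
G(8) = mex{1,1,1} = 0
G(9) = mex{0,0,0} = 1
G(10) = mex{1,1,1} = 0
G(11) = mex{0,0,0} = 1
G(12) = mex{1,1,1} = 0
G(13) = mex{0,0,0} = 1
G(14) = mex{1,1,1} = 0
G(15) = mex{0,0,0} = 1
G(16) = mex{1,1,1} = 0
G(17) = mex{0,0,0} = 1
G(18) = mex{1,1,1} = 0
G(19) = mex{0,0,0} = 1
P-positions are exactly the n with G(n) = 0.

0, 2, 4, 6, 8, 10, 12, 14, 16, 18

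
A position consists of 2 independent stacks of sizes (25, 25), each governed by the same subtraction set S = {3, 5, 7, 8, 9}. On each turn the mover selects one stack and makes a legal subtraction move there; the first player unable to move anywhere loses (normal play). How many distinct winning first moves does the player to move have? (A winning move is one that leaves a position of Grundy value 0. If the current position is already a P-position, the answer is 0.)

0

All stacks use S = {3, 5, 7, 8, 9}:
G(0) = 0
G(1) = mex{} = 0
G(2) = mex{} = 0
G(3) = mex{0} = 1
G(4) = mex{0} = 1
G(5) = mex{0,0} = 1
G(6) = mex{1,0} = 2
G(7) = mex{1,0,0} = 2
G(8) = mex{1,1,0,0} = 2
G(9) = mex{2,1,0,0,0} = 3
G(10) = mex{2,1,1,0,0} = 3
G(11) = mex{2,2,1,1,0} = 3
G(12) = mex{3,2,1,1,1} = 0
G(13) = mex{3,2,2,1,1} = 0
G(14) = mex{3,3,2,2,1} = 0
G(15) = mex{0,3,2,2,2} = 1
G(16) = mex{0,3,3,2,2} = 1
G(17) = mex{0,0,3,3,2} = 1
G(18) = mex{1,0,3,3,3} = 2
G(19) = mex{1,0,0,3,3} = 2
G(20) = mex{1,1,0,0,3} = 2
G(21) = mex{2,1,0,0,0} = 3
G(22) = mex{2,1,1,0,0} = 3
G(23) = mex{2,2,1,1,0} = 3
G(24) = mex{3,2,1,1,1} = 0
G(25) = mex{3,2,2,1,1} = 0
Stack A: G(25) = 0.
Stack B: G(25) = 0.
Combined Grundy value = 0 ⊕ 0 = 0.
A winning move leaves total XOR = 0, i.e. changes one component's Grundy value g to g ⊕ X where X is the current total.
Stack A: target g' = 0⊕0 = 0, but every legal move changes the Grundy value (mex property), so 0 moves.
Stack B: target g' = 0⊕0 = 0, but every legal move changes the Grundy value (mex property), so 0 moves.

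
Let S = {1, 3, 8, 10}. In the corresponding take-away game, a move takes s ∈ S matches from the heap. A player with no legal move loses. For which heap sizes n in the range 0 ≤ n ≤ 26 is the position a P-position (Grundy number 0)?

n :  0  1  2  3  4  5  6  7  8  9 10 11 12 13 14 15 16 17 18 19 20 21 22 23 24 25 26
G :  0  1  0  1  0  1  0  1  2  3  2  0  1  0  1  0  1  0  1  2  3  2  0  1  0  1  0
P-positions are exactly the n with G(n) = 0.

0, 2, 4, 6, 11, 13, 15, 17, 22, 24, 26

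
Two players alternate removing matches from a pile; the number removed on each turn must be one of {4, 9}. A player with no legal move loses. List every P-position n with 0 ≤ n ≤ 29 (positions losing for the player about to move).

G(0) = 0
G(1) = mex{} = 0
G(2) = mex{} = 0
G(3) = mex{} = 0
G(4) = mex{0} = 1
G(5) = mex{0} = 1
G(6) = mex{0} = 1
G(7) = mex{0} = 1
G(8) = mex{1} = 0
G(9) = mex{1,0} = 2
G(10) = mex{1,0} = 2
G(11) = mex{1,0} = 2
G(12) = mex{0,0} = 1
G(13) = mex{2,1} = 0
G(14) = mex{2,1} = 0
G(15) = mex{2,1} = 0
G(16) = mex{1,1} = 0
G(17) = mex{0,0} = 1
G(18) = mex{0,2} = 1
G(19) = mex{0,2} = 1
G(20) = mex{0,2} = 1
G(21) = mex{1,1} = 0
G(22) = mex{1,0} = 2
G(23) = mex{1,0} = 2
G(24) = mex{1,0} = 2
G(25) = mex{0,0} = 1
G(26) = mex{2,1} = 0
G(27) = mex{2,1} = 0
G(28) = mex{2,1} = 0
G(29) = mex{1,1} = 0
P-positions are exactly the n with G(n) = 0.

0, 1, 2, 3, 8, 13, 14, 15, 16, 21, 26, 27, 28, 29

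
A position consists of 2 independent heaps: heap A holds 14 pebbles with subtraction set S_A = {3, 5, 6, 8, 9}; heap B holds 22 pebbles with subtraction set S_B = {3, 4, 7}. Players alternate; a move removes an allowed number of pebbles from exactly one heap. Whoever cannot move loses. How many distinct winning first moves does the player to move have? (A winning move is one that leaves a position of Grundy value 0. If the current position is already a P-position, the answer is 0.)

Heap A, S = {3, 5, 6, 8, 9}:
n :  0  1  2  3  4  5  6  7  8  9 10 11 12 13 14
G :  0  0  0  1  1  1  2  2  2  3  3  3  0  0  0
G_A(14) = 0.
Heap B, S = {3, 4, 7}:
n :  0  1  2  3  4  5  6  7  8  9 10 11 12 13 14 15 16 17 18 19 20 21 22
G :  0  0  0  1  1  1  2  2  2  3  0  0  0  1  1  1  2  2  2  3  0  0  0
G_B(22) = 0.
Combined Grundy value = 0 ⊕ 0 = 0.
A winning move leaves total XOR = 0, i.e. changes one component's Grundy value g to g ⊕ X where X is the current total.
Heap A: target g' = 0⊕0 = 0, but every legal move changes the Grundy value (mex property), so 0 moves.
Heap B: target g' = 0⊕0 = 0, but every legal move changes the Grundy value (mex property), so 0 moves.

0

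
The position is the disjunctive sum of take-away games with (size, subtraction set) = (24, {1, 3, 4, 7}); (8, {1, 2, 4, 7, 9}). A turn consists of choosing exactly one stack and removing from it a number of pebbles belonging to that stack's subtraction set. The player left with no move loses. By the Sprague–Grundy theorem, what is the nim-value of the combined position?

2

Stack A, S = {1, 3, 4, 7}:
G(0) = 0
G(1) = mex{0} = 1
G(2) = mex{1} = 0
G(3) = mex{0,0} = 1
G(4) = mex{1,1,0} = 2
G(5) = mex{2,0,1} = 3
G(6) = mex{3,1,0} = 2
G(7) = mex{2,2,1,0} = 3
G(8) = mex{3,3,2,1} = 0
G(9) = mex{0,2,3,0} = 1
G(10) = mex{1,3,2,1} = 0
G(11) = mex{0,0,3,2} = 1
G(12) = mex{1,1,0,3} = 2
G(13) = mex{2,0,1,2} = 3
G(14) = mex{3,1,0,3} = 2
G(15) = mex{2,2,1,0} = 3
G(16) = mex{3,3,2,1} = 0
G(17) = mex{0,2,3,0} = 1
G(18) = mex{1,3,2,1} = 0
G(19) = mex{0,0,3,2} = 1
G(20) = mex{1,1,0,3} = 2
G(21) = mex{2,0,1,2} = 3
G(22) = mex{3,1,0,3} = 2
G(23) = mex{2,2,1,0} = 3
G(24) = mex{3,3,2,1} = 0
G_A(24) = 0.
Stack B, S = {1, 2, 4, 7, 9}:
n : 0 1 2 3 4 5 6 7 8
G : 0 1 2 0 1 2 0 1 2
G_B(8) = 2.
Combined Grundy value = 0 ⊕ 2 = 2.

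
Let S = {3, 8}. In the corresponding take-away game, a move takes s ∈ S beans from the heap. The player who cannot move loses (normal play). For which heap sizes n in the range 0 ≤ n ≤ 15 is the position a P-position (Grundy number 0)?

n :  0  1  2  3  4  5  6  7  8  9 10 11 12 13 14 15
G :  0  0  0  1  1  1  0  0  2  1  1  0  0  0  1  1
P-positions are exactly the n with G(n) = 0.

0, 1, 2, 6, 7, 11, 12, 13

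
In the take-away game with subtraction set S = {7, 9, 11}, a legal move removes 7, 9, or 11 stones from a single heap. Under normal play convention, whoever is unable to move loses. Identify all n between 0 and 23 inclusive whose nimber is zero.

0, 1, 2, 3, 4, 5, 6, 18, 19, 20, 21, 22, 23

n :  0  1  2  3  4  5  6  7  8  9 10 11 12 13 14 15 16 17 18 19 20 21 22 23
G :  0  0  0  0  0  0  0  1  1  1  1  1  1  1  2  2  2  2  0  0  0  0  0  0
P-positions are exactly the n with G(n) = 0.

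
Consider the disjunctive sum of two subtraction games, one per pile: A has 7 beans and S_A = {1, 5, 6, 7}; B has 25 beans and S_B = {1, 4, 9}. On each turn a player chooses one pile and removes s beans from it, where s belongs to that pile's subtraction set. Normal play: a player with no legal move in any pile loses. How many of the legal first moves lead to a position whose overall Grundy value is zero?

Pile A, S = {1, 5, 6, 7}:
G(0) = 0
G(1) = mex{0} = 1
G(2) = mex{1} = 0
G(3) = mex{0} = 1
G(4) = mex{1} = 0
G(5) = mex{0,0} = 1
G(6) = mex{1,1,0} = 2
G(7) = mex{2,0,1,0} = 3
G_A(7) = 3.
Pile B, S = {1, 4, 9}:
G(0) = 0
G(1) = mex{0} = 1
G(2) = mex{1} = 0
G(3) = mex{0} = 1
G(4) = mex{1,0} = 2
G(5) = mex{2,1} = 0
G(6) = mex{0,0} = 1
G(7) = mex{1,1} = 0
G(8) = mex{0,2} = 1
G(9) = mex{1,0,0} = 2
G(10) = mex{2,1,1} = 0
G(11) = mex{0,0,0} = 1
G(12) = mex{1,1,1} = 0
G(13) = mex{0,2,2} = 1
G(14) = mex{1,0,0} = 2
G(15) = mex{2,1,1} = 0
G(16) = mex{0,0,0} = 1
G(17) = mex{1,1,1} = 0
G(18) = mex{0,2,2} = 1
G(19) = mex{1,0,0} = 2
G(20) = mex{2,1,1} = 0
G(21) = mex{0,0,0} = 1
G(22) = mex{1,1,1} = 0
G(23) = mex{0,2,2} = 1
G(24) = mex{1,0,0} = 2
G(25) = mex{2,1,1} = 0
G_B(25) = 0.
Combined Grundy value = 3 ⊕ 0 = 3.
A winning move leaves total XOR = 0, i.e. changes one component's Grundy value g to g ⊕ X where X is the current total.
Pile A: need g' = 3⊕3 = 0. Options: 7−1→G=2, 7−5→G=0, 7−6→G=1, 7−7→G=0. Hits: 2.
Pile B: need g' = 0⊕3 = 3. Options: 25−1→G=2, 25−4→G=1, 25−9→G=1. Hits: 0.

2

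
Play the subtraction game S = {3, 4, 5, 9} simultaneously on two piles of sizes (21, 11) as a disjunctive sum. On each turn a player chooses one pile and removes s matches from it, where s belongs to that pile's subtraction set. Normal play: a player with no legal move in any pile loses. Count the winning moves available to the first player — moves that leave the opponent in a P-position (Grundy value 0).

All piles use S = {3, 4, 5, 9}:
G(0) = 0
G(1) = mex{} = 0
G(2) = mex{} = 0
G(3) = mex{0} = 1
G(4) = mex{0,0} = 1
G(5) = mex{0,0,0} = 1
G(6) = mex{1,0,0} = 2
G(7) = mex{1,1,0} = 2
G(8) = mex{1,1,1} = 0
G(9) = mex{2,1,1,0} = 3
G(10) = mex{2,2,1,0} = 3
G(11) = mex{0,2,2,0} = 1
G(12) = mex{3,0,2,1} = 4
G(13) = mex{3,3,0,1} = 2
G(14) = mex{1,3,3,1} = 0
G(15) = mex{4,1,3,2} = 0
G(16) = mex{2,4,1,2} = 0
G(17) = mex{0,2,4,0} = 1
G(18) = mex{0,0,2,3} = 1
G(19) = mex{0,0,0,3} = 1
G(20) = mex{1,0,0,1} = 2
G(21) = mex{1,1,0,4} = 2
Pile A: G(21) = 2.
Pile B: G(11) = 1.
Combined Grundy value = 2 ⊕ 1 = 3.
A winning move leaves total XOR = 0, i.e. changes one component's Grundy value g to g ⊕ X where X is the current total.
Pile A: need g' = 2⊕3 = 1. Options: 21−3→G=1, 21−4→G=1, 21−5→G=0, 21−9→G=4. Hits: 2.
Pile B: need g' = 1⊕3 = 2. Options: 11−3→G=0, 11−4→G=2, 11−5→G=2, 11−9→G=0. Hits: 2.

4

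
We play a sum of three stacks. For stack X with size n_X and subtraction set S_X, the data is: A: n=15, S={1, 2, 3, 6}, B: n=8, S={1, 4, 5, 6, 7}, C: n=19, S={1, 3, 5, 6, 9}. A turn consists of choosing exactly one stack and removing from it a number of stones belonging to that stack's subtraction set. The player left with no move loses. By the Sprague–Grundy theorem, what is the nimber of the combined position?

4

Stack A, S = {1, 2, 3, 6}:
n :  0  1  2  3  4  5  6  7  8  9 10 11 12 13 14 15
G :  0  1  2  3  0  1  2  3  0  1  2  3  0  1  2  3
G_A(15) = 3.
Stack B, S = {1, 4, 5, 6, 7}:
n : 0 1 2 3 4 5 6 7 8
G : 0 1 0 1 2 3 2 3 4
G_B(8) = 4.
Stack C, S = {1, 3, 5, 6, 9}:
n :  0  1  2  3  4  5  6  7  8  9 10 11 12 13 14 15 16 17 18 19
G :  0  1  0  1  0  1  2  3  2  3  2  3  0  1  0  1  0  1  2  3
G_C(19) = 3.
Combined Grundy value = 3 ⊕ 4 ⊕ 3 = 4.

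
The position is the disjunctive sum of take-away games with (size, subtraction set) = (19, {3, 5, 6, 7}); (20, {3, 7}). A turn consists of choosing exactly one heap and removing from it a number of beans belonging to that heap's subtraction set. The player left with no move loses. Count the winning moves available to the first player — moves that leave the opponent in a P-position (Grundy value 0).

1

Heap A, S = {3, 5, 6, 7}:
n :  0  1  2  3  4  5  6  7  8  9 10 11 12 13 14 15 16 17 18 19
G :  0  0  0  1  1  1  2  2  2  3  0  0  0  1  1  1  2  2  2  3
G_A(19) = 3.
Heap B, S = {3, 7}:
G(0) = 0
G(1) = mex{} = 0
G(2) = mex{} = 0
G(3) = mex{0} = 1
G(4) = mex{0} = 1
G(5) = mex{0} = 1
G(6) = mex{1} = 0
G(7) = mex{1,0} = 2
G(8) = mex{1,0} = 2
G(9) = mex{0,0} = 1
G(10) = mex{2,1} = 0
G(11) = mex{2,1} = 0
G(12) = mex{1,1} = 0
G(13) = mex{0,0} = 1
G(14) = mex{0,2} = 1
G(15) = mex{0,2} = 1
G(16) = mex{1,1} = 0
G(17) = mex{1,0} = 2
G(18) = mex{1,0} = 2
G(19) = mex{0,0} = 1
G(20) = mex{2,1} = 0
G_B(20) = 0.
Combined Grundy value = 3 ⊕ 0 = 3.
A winning move leaves total XOR = 0, i.e. changes one component's Grundy value g to g ⊕ X where X is the current total.
Heap A: need g' = 3⊕3 = 0. Options: 19−3→G=2, 19−5→G=1, 19−6→G=1, 19−7→G=0. Hits: 1.
Heap B: need g' = 0⊕3 = 3. Options: 20−3→G=2, 20−7→G=1. Hits: 0.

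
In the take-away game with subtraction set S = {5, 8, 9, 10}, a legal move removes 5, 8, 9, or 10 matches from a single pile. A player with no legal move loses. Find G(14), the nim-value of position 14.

G(0) = 0
G(1) = mex{} = 0
G(2) = mex{} = 0
G(3) = mex{} = 0
G(4) = mex{} = 0
G(5) = mex{0} = 1
G(6) = mex{0} = 1
G(7) = mex{0} = 1
G(8) = mex{0,0} = 1
G(9) = mex{0,0,0} = 1
G(10) = mex{1,0,0,0} = 2
G(11) = mex{1,0,0,0} = 2
G(12) = mex{1,0,0,0} = 2
G(13) = mex{1,1,0,0} = 2
G(14) = mex{1,1,1,0} = 2

2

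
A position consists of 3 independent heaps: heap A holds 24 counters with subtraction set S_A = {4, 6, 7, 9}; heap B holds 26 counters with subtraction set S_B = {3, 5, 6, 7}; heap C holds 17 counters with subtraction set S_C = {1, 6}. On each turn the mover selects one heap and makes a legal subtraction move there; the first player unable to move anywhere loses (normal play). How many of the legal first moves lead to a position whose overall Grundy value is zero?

Heap A, S = {4, 6, 7, 9}:
G(0) = 0
G(1) = mex{} = 0
G(2) = mex{} = 0
G(3) = mex{} = 0
G(4) = mex{0} = 1
G(5) = mex{0} = 1
G(6) = mex{0,0} = 1
G(7) = mex{0,0,0} = 1
G(8) = mex{1,0,0} = 2
G(9) = mex{1,0,0,0} = 2
G(10) = mex{1,1,0,0} = 2
G(11) = mex{1,1,1,0} = 2
G(12) = mex{2,1,1,0} = 3
G(13) = mex{2,1,1,1} = 0
G(14) = mex{2,2,1,1} = 0
G(15) = mex{2,2,2,1} = 0
G(16) = mex{3,2,2,1} = 0
G(17) = mex{0,2,2,2} = 1
G(18) = mex{0,3,2,2} = 1
G(19) = mex{0,0,3,2} = 1
G(20) = mex{0,0,0,2} = 1
G(21) = mex{1,0,0,3} = 2
G(22) = mex{1,0,0,0} = 2
G(23) = mex{1,1,0,0} = 2
G(24) = mex{1,1,1,0} = 2
G_A(24) = 2.
Heap B, S = {3, 5, 6, 7}:
n :  0  1  2  3  4  5  6  7  8  9 10 11 12 13 14 15 16 17 18 19 20 21 22 23 24 25 26
G :  0  0  0  1  1  1  2  2  2  3  0  0  0  1  1  1  2  2  2  3  0  0  0  1  1  1  2
G_B(26) = 2.
Heap C, S = {1, 6}:
G(0) = 0
G(1) = mex{0} = 1
G(2) = mex{1} = 0
G(3) = mex{0} = 1
G(4) = mex{1} = 0
G(5) = mex{0} = 1
G(6) = mex{1,0} = 2
G(7) = mex{2,1} = 0
G(8) = mex{0,0} = 1
G(9) = mex{1,1} = 0
G(10) = mex{0,0} = 1
G(11) = mex{1,1} = 0
G(12) = mex{0,2} = 1
G(13) = mex{1,0} = 2
G(14) = mex{2,1} = 0
G(15) = mex{0,0} = 1
G(16) = mex{1,1} = 0
G(17) = mex{0,0} = 1
G_C(17) = 1.
Combined Grundy value = 2 ⊕ 2 ⊕ 1 = 1.
A winning move leaves total XOR = 0, i.e. changes one component's Grundy value g to g ⊕ X where X is the current total.
Heap A: need g' = 2⊕1 = 3. Options: 24−4→G=1, 24−6→G=1, 24−7→G=1, 24−9→G=0. Hits: 0.
Heap B: need g' = 2⊕1 = 3. Options: 26−3→G=1, 26−5→G=0, 26−6→G=0, 26−7→G=3. Hits: 1.
Heap C: need g' = 1⊕1 = 0. Options: 17−1→G=0, 17−6→G=0. Hits: 2.

3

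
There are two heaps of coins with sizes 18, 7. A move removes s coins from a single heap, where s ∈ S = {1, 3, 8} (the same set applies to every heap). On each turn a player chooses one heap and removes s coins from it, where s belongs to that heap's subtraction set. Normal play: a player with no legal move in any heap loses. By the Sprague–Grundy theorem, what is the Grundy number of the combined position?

0

All heaps use S = {1, 3, 8}:
G(0) = 0
G(1) = mex{0} = 1
G(2) = mex{1} = 0
G(3) = mex{0,0} = 1
G(4) = mex{1,1} = 0
G(5) = mex{0,0} = 1
G(6) = mex{1,1} = 0
G(7) = mex{0,0} = 1
G(8) = mex{1,1,0} = 2
G(9) = mex{2,0,1} = 3
G(10) = mex{3,1,0} = 2
G(11) = mex{2,2,1} = 0
G(12) = mex{0,3,0} = 1
G(13) = mex{1,2,1} = 0
G(14) = mex{0,0,0} = 1
G(15) = mex{1,1,1} = 0
G(16) = mex{0,0,2} = 1
G(17) = mex{1,1,3} = 0
G(18) = mex{0,0,2} = 1
Heap A: G(18) = 1.
Heap B: G(7) = 1.
Combined Grundy value = 1 ⊕ 1 = 0.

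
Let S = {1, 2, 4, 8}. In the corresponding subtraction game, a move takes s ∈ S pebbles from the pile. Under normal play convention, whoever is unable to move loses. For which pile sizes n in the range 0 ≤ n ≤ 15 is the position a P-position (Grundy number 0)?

G(0) = 0
G(1) = mex{0} = 1
G(2) = mex{1,0} = 2
G(3) = mex{2,1} = 0
G(4) = mex{0,2,0} = 1
G(5) = mex{1,0,1} = 2
G(6) = mex{2,1,2} = 0
G(7) = mex{0,2,0} = 1
G(8) = mex{1,0,1,0} = 2
G(9) = mex{2,1,2,1} = 0
G(10) = mex{0,2,0,2} = 1
G(11) = mex{1,0,1,0} = 2
G(12) = mex{2,1,2,1} = 0
G(13) = mex{0,2,0,2} = 1
G(14) = mex{1,0,1,0} = 2
G(15) = mex{2,1,2,1} = 0
P-positions are exactly the n with G(n) = 0.

0, 3, 6, 9, 12, 15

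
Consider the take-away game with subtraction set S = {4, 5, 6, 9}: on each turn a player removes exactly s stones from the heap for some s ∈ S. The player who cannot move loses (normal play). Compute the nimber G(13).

G(0) = 0
G(1) = mex{} = 0
G(2) = mex{} = 0
G(3) = mex{} = 0
G(4) = mex{0} = 1
G(5) = mex{0,0} = 1
G(6) = mex{0,0,0} = 1
G(7) = mex{0,0,0} = 1
G(8) = mex{1,0,0} = 2
G(9) = mex{1,1,0,0} = 2
G(10) = mex{1,1,1,0} = 2
G(11) = mex{1,1,1,0} = 2
G(12) = mex{2,1,1,0} = 3
G(13) = mex{2,2,1,1} = 0

0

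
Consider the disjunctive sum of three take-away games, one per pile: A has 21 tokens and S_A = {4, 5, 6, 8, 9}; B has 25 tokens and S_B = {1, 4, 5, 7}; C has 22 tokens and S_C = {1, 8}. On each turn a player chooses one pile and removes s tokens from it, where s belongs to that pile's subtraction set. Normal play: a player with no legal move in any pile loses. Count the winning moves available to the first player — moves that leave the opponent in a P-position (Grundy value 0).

Pile A, S = {4, 5, 6, 8, 9}:
G(0) = 0
G(1) = mex{} = 0
G(2) = mex{} = 0
G(3) = mex{} = 0
G(4) = mex{0} = 1
G(5) = mex{0,0} = 1
G(6) = mex{0,0,0} = 1
G(7) = mex{0,0,0} = 1
G(8) = mex{1,0,0,0} = 2
G(9) = mex{1,1,0,0,0} = 2
G(10) = mex{1,1,1,0,0} = 2
G(11) = mex{1,1,1,0,0} = 2
G(12) = mex{2,1,1,1,0} = 3
G(13) = mex{2,2,1,1,1} = 0
G(14) = mex{2,2,2,1,1} = 0
G(15) = mex{2,2,2,1,1} = 0
G(16) = mex{3,2,2,2,1} = 0
G(17) = mex{0,3,2,2,2} = 1
G(18) = mex{0,0,3,2,2} = 1
G(19) = mex{0,0,0,2,2} = 1
G(20) = mex{0,0,0,3,2} = 1
G(21) = mex{1,0,0,0,3} = 2
G_A(21) = 2.
Pile B, S = {1, 4, 5, 7}:
G(0) = 0
G(1) = mex{0} = 1
G(2) = mex{1} = 0
G(3) = mex{0} = 1
G(4) = mex{1,0} = 2
G(5) = mex{2,1,0} = 3
G(6) = mex{3,0,1} = 2
G(7) = mex{2,1,0,0} = 3
G(8) = mex{3,2,1,1} = 0
G(9) = mex{0,3,2,0} = 1
G(10) = mex{1,2,3,1} = 0
G(11) = mex{0,3,2,2} = 1
G(12) = mex{1,0,3,3} = 2
G(13) = mex{2,1,0,2} = 3
G(14) = mex{3,0,1,3} = 2
G(15) = mex{2,1,0,0} = 3
G(16) = mex{3,2,1,1} = 0
G(17) = mex{0,3,2,0} = 1
G(18) = mex{1,2,3,1} = 0
G(19) = mex{0,3,2,2} = 1
G(20) = mex{1,0,3,3} = 2
G(21) = mex{2,1,0,2} = 3
G(22) = mex{3,0,1,3} = 2
G(23) = mex{2,1,0,0} = 3
G(24) = mex{3,2,1,1} = 0
G(25) = mex{0,3,2,0} = 1
G_B(25) = 1.
Pile C, S = {1, 8}:
n :  0  1  2  3  4  5  6  7  8  9 10 11 12 13 14 15 16 17 18 19 20 21 22
G :  0  1  0  1  0  1  0  1  2  0  1  0  1  0  1  0  1  2  0  1  0  1  0
G_C(22) = 0.
Combined Grundy value = 2 ⊕ 1 ⊕ 0 = 3.
A winning move leaves total XOR = 0, i.e. changes one component's Grundy value g to g ⊕ X where X is the current total.
Pile A: need g' = 2⊕3 = 1. Options: 21−4→G=1, 21−5→G=0, 21−6→G=0, 21−8→G=0, 21−9→G=3. Hits: 1.
Pile B: need g' = 1⊕3 = 2. Options: 25−1→G=0, 25−4→G=3, 25−5→G=2, 25−7→G=0. Hits: 1.
Pile C: need g' = 0⊕3 = 3. Options: 22−1→G=1, 22−8→G=1. Hits: 0.

2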